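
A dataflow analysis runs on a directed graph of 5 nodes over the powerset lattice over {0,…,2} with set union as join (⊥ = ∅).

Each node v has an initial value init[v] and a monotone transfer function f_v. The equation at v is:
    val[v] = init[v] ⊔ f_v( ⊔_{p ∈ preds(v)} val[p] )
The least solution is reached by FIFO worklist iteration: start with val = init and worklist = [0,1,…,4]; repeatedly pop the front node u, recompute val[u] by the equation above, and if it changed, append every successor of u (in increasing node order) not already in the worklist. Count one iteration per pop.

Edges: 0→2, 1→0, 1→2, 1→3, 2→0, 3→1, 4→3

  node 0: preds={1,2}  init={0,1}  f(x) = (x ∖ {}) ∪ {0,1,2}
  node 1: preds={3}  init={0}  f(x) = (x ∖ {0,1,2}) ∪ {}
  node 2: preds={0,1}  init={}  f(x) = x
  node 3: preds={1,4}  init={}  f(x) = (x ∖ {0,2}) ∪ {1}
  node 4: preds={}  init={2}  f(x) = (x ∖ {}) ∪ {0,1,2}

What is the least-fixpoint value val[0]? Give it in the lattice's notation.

Worklist (8 pops):
  #1 pop 0: in={0} → {0,1,2} (was {0,1}); enqueue []
  #2 pop 1: in={} → {0} (no change)
  #3 pop 2: in={0,1,2} → {0,1,2} (was {}); enqueue [0]
  #4 pop 3: in={0,2} → {1} (was {}); enqueue [1]
  #5 pop 4: in={} → {0,1,2} (was {2}); enqueue [3]
  #6 pop 0: in={0,1,2} → {0,1,2} (no change)
  #7 pop 1: in={1} → {0} (no change)
  #8 pop 3: in={0,1,2} → {1} (no change)

Fixpoint:
  val[0] = {0,1,2}
  val[1] = {0}
  val[2] = {0,1,2}
  val[3] = {1}
  val[4] = {0,1,2}

{0,1,2}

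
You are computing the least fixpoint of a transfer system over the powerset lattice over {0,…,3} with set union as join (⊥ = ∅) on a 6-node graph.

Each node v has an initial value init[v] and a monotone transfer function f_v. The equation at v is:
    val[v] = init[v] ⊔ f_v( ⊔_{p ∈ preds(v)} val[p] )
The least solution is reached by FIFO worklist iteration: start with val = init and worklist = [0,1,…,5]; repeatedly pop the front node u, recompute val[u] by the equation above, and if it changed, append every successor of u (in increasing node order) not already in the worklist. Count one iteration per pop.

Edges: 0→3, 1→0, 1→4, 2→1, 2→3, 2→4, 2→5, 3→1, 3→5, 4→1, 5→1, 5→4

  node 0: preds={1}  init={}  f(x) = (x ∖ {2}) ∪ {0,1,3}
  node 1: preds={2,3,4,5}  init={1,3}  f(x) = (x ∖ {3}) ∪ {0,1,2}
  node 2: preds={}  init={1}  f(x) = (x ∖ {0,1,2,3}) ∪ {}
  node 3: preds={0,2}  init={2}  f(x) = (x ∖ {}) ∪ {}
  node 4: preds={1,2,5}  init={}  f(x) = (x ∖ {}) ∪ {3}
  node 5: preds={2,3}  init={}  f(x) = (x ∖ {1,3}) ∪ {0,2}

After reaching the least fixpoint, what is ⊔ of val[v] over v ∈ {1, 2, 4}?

Trace (9 dequeues):
  [1] u=0 | in {1,3} | out {0,1,3} | prev {} | push {}
  [2] u=1 | in {1,2} | out {0,1,2,3} | prev {1,3} | push {0}
  [3] u=2 | in {} | out {1} | ==
  [4] u=3 | in {0,1,3} | out {0,1,2,3} | prev {2} | push {1}
  [5] u=4 | in {0,1,2,3} | out {0,1,2,3} | prev {} | push {}
  [6] u=5 | in {0,1,2,3} | out {0,2} | prev {} | push {4}
  [7] u=0 | in {0,1,2,3} | out {0,1,3} | ==
  [8] u=1 | in {0,1,2,3} | out {0,1,2,3} | ==
  [9] u=4 | in {0,1,2,3} | out {0,1,2,3} | ==

Converged values:
  [0] {0,1,3}
  [1] {0,1,2,3}
  [2] {1}
  [3] {0,1,2,3}
  [4] {0,1,2,3}
  [5] {0,2}

{0,1,2,3}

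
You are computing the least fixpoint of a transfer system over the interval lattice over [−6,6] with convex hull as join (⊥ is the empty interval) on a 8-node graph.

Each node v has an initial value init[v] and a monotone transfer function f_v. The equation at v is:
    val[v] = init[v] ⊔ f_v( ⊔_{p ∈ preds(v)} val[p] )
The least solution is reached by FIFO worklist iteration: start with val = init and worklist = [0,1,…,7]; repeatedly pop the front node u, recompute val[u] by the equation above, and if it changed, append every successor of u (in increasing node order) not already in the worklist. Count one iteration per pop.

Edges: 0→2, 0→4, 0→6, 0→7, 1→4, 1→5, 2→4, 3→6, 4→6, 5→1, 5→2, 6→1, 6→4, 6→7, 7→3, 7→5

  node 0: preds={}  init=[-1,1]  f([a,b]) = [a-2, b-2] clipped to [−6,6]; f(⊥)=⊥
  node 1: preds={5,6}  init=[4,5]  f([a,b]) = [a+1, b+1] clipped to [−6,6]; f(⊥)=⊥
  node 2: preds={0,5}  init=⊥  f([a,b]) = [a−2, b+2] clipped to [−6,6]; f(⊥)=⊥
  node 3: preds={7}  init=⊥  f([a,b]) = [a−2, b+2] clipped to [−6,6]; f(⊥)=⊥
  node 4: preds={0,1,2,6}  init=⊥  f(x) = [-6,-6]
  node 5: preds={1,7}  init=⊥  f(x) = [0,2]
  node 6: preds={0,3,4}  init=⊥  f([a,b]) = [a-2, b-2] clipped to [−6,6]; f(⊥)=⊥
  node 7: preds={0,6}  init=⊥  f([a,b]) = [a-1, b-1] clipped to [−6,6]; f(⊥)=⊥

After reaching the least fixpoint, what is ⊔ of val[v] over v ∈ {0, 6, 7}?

[-6,1]

Worklist (17 pops):
  #1 pop 0: in=⊥ → [-1,1] (no change)
  #2 pop 1: in=⊥ → [4,5] (no change)
  #3 pop 2: in=[-1,1] → [-3,3] (was ⊥); enqueue []
  #4 pop 3: in=⊥ → ⊥ (no change)
  #5 pop 4: in=[-3,5] → [-6,-6] (was ⊥); enqueue []
  #6 pop 5: in=[4,5] → [0,2] (was ⊥); enqueue [1,2]
  #7 pop 6: in=[-6,1] → [-6,-1] (was ⊥); enqueue [4]
  #8 pop 7: in=[-6,1] → [-6,0] (was ⊥); enqueue [3,5]
  #9 pop 1: in=[-6,2] → [-5,5] (was [4,5]); enqueue []
  #10 pop 2: in=[-1,2] → [-3,4] (was [-3,3]); enqueue []
  #11 pop 4: in=[-6,5] → [-6,-6] (no change)
  #12 pop 3: in=[-6,0] → [-6,2] (was ⊥); enqueue [6]
  #13 pop 5: in=[-6,5] → [0,2] (no change)
  #14 pop 6: in=[-6,2] → [-6,0] (was [-6,-1]); enqueue [1,4,7]
  #15 pop 1: in=[-6,2] → [-5,5] (no change)
  #16 pop 4: in=[-6,5] → [-6,-6] (no change)
  #17 pop 7: in=[-6,1] → [-6,0] (no change)

Fixpoint:
  val[0] = [-1,1]
  val[1] = [-5,5]
  val[2] = [-3,4]
  val[3] = [-6,2]
  val[4] = [-6,-6]
  val[5] = [0,2]
  val[6] = [-6,0]
  val[7] = [-6,0]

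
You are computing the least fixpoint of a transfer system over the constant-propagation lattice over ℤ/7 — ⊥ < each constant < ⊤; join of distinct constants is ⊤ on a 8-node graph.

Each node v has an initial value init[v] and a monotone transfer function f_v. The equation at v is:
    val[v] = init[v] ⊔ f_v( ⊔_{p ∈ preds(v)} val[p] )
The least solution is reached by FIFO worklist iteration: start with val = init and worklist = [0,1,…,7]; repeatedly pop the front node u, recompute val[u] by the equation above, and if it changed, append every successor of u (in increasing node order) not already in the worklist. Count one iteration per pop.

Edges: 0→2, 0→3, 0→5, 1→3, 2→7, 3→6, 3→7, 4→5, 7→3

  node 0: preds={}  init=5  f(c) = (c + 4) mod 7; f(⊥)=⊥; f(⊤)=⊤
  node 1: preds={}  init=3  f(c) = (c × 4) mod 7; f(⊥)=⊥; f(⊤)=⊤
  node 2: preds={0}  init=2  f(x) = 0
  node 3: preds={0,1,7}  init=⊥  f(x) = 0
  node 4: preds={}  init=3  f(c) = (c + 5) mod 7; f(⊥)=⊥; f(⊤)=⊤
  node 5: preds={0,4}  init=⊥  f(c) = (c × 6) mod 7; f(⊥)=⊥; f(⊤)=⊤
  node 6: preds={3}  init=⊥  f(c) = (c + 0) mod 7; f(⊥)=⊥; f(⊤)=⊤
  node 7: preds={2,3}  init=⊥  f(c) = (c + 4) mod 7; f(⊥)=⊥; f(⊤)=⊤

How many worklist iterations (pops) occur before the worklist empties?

9

Trace (9 dequeues):
  [1] u=0 | in ⊥ | out 5 | ==
  [2] u=1 | in ⊥ | out 3 | ==
  [3] u=2 | in 5 | out ⊤ | prev 2 | push {}
  [4] u=3 | in ⊤ | out 0 | prev ⊥ | push {}
  [5] u=4 | in ⊥ | out 3 | ==
  [6] u=5 | in ⊤ | out ⊤ | prev ⊥ | push {}
  [7] u=6 | in 0 | out 0 | prev ⊥ | push {}
  [8] u=7 | in ⊤ | out ⊤ | prev ⊥ | push {3}
  [9] u=3 | in ⊤ | out 0 | ==

Converged values:
  [0] 5
  [1] 3
  [2] ⊤
  [3] 0
  [4] 3
  [5] ⊤
  [6] 0
  [7] ⊤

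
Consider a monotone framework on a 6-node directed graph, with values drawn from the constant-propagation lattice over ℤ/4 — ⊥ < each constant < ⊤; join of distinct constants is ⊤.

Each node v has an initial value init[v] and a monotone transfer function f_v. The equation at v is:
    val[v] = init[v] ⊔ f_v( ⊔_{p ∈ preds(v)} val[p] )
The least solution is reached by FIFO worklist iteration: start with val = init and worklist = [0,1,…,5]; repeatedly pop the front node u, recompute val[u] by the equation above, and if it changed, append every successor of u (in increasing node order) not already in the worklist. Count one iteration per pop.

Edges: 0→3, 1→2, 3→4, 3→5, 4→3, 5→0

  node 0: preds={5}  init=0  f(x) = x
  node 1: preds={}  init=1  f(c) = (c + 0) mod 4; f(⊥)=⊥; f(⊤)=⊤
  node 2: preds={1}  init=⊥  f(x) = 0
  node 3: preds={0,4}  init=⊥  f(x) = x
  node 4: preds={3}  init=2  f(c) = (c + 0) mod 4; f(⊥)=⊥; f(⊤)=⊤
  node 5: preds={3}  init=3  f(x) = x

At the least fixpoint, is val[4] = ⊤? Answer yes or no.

yes

Iteration log — 8 steps:
  step 1. node 0  ⊔preds=3  new=⊤  old=0  +wl: 
  step 2. node 1  ⊔preds=⊥  new=1  stable
  step 3. node 2  ⊔preds=1  new=0  old=⊥  +wl: 
  step 4. node 3  ⊔preds=⊤  new=⊤  old=⊥  +wl: 
  step 5. node 4  ⊔preds=⊤  new=⊤  old=2  +wl: 3
  step 6. node 5  ⊔preds=⊤  new=⊤  old=3  +wl: 0
  step 7. node 3  ⊔preds=⊤  new=⊤  stable
  step 8. node 0  ⊔preds=⊤  new=⊤  stable

Least fixpoint reached:
  node 0: ⊤
  node 1: 1
  node 2: 0
  node 3: ⊤
  node 4: ⊤
  node 5: ⊤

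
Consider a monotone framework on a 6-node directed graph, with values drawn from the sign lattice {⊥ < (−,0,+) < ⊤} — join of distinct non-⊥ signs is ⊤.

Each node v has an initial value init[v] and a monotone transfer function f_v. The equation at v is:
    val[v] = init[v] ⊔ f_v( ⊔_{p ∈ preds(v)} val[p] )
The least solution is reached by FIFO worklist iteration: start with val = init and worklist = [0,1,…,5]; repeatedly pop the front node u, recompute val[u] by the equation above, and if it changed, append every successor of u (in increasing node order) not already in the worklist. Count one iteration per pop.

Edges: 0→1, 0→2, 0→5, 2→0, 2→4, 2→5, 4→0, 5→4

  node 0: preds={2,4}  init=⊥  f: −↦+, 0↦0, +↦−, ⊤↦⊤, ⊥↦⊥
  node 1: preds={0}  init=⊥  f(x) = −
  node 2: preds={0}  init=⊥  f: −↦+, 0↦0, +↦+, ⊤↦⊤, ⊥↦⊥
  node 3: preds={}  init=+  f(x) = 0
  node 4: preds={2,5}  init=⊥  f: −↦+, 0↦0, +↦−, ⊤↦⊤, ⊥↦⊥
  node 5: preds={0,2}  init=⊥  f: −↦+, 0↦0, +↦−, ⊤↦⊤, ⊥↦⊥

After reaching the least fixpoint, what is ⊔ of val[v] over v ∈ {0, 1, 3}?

Iteration log — 6 steps:
  step 1. node 0  ⊔preds=⊥  new=⊥  stable
  step 2. node 1  ⊔preds=⊥  new=−  old=⊥  +wl: 
  step 3. node 2  ⊔preds=⊥  new=⊥  stable
  step 4. node 3  ⊔preds=⊥  new=⊤  old=+  +wl: 
  step 5. node 4  ⊔preds=⊥  new=⊥  stable
  step 6. node 5  ⊔preds=⊥  new=⊥  stable

Least fixpoint reached:
  node 0: ⊥
  node 1: −
  node 2: ⊥
  node 3: ⊤
  node 4: ⊥
  node 5: ⊥

⊤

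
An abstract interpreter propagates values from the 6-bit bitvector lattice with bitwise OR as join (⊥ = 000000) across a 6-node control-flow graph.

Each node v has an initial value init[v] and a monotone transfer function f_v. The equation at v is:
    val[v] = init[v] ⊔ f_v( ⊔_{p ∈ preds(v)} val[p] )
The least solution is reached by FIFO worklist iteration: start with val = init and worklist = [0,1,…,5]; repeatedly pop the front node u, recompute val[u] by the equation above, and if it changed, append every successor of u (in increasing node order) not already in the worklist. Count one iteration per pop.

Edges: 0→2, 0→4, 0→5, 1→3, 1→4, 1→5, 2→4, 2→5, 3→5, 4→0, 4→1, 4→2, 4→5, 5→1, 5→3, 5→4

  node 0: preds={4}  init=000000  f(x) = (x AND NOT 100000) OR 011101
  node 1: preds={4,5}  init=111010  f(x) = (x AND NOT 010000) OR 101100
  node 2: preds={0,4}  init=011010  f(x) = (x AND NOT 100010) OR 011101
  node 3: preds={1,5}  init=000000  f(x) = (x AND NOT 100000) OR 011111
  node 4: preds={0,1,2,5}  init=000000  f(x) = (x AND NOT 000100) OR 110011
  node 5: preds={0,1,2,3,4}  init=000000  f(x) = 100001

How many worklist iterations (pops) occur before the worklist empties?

Trace (12 dequeues):
  [1] u=0 | in 000000 | out 011101 | prev 000000 | push {}
  [2] u=1 | in 000000 | out 111110 | prev 111010 | push {}
  [3] u=2 | in 011101 | out 011111 | prev 011010 | push {}
  [4] u=3 | in 111110 | out 011111 | prev 000000 | push {}
  [5] u=4 | in 111111 | out 111011 | prev 000000 | push {0,1,2}
  [6] u=5 | in 111111 | out 100001 | prev 000000 | push {3,4}
  [7] u=0 | in 111011 | out 011111 | prev 011101 | push {5}
  [8] u=1 | in 111011 | out 111111 | prev 111110 | push {}
  [9] u=2 | in 111111 | out 011111 | ==
  [10] u=3 | in 111111 | out 011111 | ==
  [11] u=4 | in 111111 | out 111011 | ==
  [12] u=5 | in 111111 | out 100001 | ==

Converged values:
  [0] 011111
  [1] 111111
  [2] 011111
  [3] 011111
  [4] 111011
  [5] 100001

12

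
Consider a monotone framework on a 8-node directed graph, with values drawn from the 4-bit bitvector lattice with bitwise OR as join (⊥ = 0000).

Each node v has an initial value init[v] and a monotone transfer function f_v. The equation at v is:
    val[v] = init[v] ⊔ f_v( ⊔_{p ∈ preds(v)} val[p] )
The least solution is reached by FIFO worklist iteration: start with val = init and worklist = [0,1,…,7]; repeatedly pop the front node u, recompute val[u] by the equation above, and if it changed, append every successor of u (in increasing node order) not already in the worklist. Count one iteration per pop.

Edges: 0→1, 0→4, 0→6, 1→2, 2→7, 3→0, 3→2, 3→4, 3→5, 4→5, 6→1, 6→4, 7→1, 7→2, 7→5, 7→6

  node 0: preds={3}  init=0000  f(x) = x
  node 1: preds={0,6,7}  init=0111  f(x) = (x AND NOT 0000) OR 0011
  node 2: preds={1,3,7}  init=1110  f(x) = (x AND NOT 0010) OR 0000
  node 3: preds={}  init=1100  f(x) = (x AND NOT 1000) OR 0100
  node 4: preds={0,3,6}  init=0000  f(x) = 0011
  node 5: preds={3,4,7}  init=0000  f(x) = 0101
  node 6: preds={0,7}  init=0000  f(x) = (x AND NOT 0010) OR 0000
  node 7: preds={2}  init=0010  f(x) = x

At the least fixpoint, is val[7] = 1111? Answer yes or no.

yes

Trace (15 dequeues):
  [1] u=0 | in 1100 | out 1100 | prev 0000 | push {}
  [2] u=1 | in 1110 | out 1111 | prev 0111 | push {}
  [3] u=2 | in 1111 | out 1111 | prev 1110 | push {}
  [4] u=3 | in 0000 | out 1100 | ==
  [5] u=4 | in 1100 | out 0011 | prev 0000 | push {}
  [6] u=5 | in 1111 | out 0101 | prev 0000 | push {}
  [7] u=6 | in 1110 | out 1100 | prev 0000 | push {1,4}
  [8] u=7 | in 1111 | out 1111 | prev 0010 | push {2,5,6}
  [9] u=1 | in 1111 | out 1111 | ==
  [10] u=4 | in 1100 | out 0011 | ==
  [11] u=2 | in 1111 | out 1111 | ==
  [12] u=5 | in 1111 | out 0101 | ==
  [13] u=6 | in 1111 | out 1101 | prev 1100 | push {1,4}
  [14] u=1 | in 1111 | out 1111 | ==
  [15] u=4 | in 1101 | out 0011 | ==

Converged values:
  [0] 1100
  [1] 1111
  [2] 1111
  [3] 1100
  [4] 0011
  [5] 0101
  [6] 1101
  [7] 1111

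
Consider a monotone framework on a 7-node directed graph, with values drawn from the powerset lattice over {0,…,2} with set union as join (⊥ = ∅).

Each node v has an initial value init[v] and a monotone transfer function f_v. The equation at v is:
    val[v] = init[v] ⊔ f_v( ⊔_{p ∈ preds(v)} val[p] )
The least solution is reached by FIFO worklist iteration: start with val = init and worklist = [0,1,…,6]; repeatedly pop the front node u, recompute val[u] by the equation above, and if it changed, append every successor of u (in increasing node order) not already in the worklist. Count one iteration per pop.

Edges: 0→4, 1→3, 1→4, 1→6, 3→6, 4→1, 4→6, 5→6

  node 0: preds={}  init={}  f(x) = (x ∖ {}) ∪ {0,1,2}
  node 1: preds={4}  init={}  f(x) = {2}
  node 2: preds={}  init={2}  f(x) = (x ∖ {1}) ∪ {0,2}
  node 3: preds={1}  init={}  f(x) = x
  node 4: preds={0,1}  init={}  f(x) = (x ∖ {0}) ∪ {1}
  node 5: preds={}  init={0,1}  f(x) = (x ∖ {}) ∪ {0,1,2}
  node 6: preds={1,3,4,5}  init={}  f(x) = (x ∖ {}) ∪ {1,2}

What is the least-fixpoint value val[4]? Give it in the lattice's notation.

{1,2}

Iteration log — 8 steps:
  step 1. node 0  ⊔preds={}  new={0,1,2}  old={}  +wl: 
  step 2. node 1  ⊔preds={}  new={2}  old={}  +wl: 
  step 3. node 2  ⊔preds={}  new={0,2}  old={2}  +wl: 
  step 4. node 3  ⊔preds={2}  new={2}  old={}  +wl: 
  step 5. node 4  ⊔preds={0,1,2}  new={1,2}  old={}  +wl: 1
  step 6. node 5  ⊔preds={}  new={0,1,2}  old={0,1}  +wl: 
  step 7. node 6  ⊔preds={0,1,2}  new={0,1,2}  old={}  +wl: 
  step 8. node 1  ⊔preds={1,2}  new={2}  stable

Least fixpoint reached:
  node 0: {0,1,2}
  node 1: {2}
  node 2: {0,2}
  node 3: {2}
  node 4: {1,2}
  node 5: {0,1,2}
  node 6: {0,1,2}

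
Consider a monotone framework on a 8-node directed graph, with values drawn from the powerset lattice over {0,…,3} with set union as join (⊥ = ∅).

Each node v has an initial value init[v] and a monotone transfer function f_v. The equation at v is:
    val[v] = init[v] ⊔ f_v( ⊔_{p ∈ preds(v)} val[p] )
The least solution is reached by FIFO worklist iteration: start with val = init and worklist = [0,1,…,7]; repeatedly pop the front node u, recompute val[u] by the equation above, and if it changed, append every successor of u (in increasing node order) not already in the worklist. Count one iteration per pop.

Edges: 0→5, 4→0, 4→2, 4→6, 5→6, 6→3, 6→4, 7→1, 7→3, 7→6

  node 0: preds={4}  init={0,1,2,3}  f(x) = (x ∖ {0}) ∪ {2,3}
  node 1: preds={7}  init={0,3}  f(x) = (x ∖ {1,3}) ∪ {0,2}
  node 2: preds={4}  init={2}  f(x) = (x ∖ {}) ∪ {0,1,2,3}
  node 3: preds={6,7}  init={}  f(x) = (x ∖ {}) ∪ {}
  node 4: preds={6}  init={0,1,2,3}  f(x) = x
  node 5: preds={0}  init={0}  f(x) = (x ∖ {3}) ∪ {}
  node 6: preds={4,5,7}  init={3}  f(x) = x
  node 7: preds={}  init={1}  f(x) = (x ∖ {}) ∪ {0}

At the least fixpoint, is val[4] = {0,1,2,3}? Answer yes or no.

Iteration log — 12 steps:
  step 1. node 0  ⊔preds={0,1,2,3}  new={0,1,2,3}  stable
  step 2. node 1  ⊔preds={1}  new={0,2,3}  old={0,3}  +wl: 
  step 3. node 2  ⊔preds={0,1,2,3}  new={0,1,2,3}  old={2}  +wl: 
  step 4. node 3  ⊔preds={1,3}  new={1,3}  old={}  +wl: 
  step 5. node 4  ⊔preds={3}  new={0,1,2,3}  stable
  step 6. node 5  ⊔preds={0,1,2,3}  new={0,1,2}  old={0}  +wl: 
  step 7. node 6  ⊔preds={0,1,2,3}  new={0,1,2,3}  old={3}  +wl: 3,4
  step 8. node 7  ⊔preds={}  new={0,1}  old={1}  +wl: 1,6
  step 9. node 3  ⊔preds={0,1,2,3}  new={0,1,2,3}  old={1,3}  +wl: 
  step 10. node 4  ⊔preds={0,1,2,3}  new={0,1,2,3}  stable
  step 11. node 1  ⊔preds={0,1}  new={0,2,3}  stable
  step 12. node 6  ⊔preds={0,1,2,3}  new={0,1,2,3}  stable

Least fixpoint reached:
  node 0: {0,1,2,3}
  node 1: {0,2,3}
  node 2: {0,1,2,3}
  node 3: {0,1,2,3}
  node 4: {0,1,2,3}
  node 5: {0,1,2}
  node 6: {0,1,2,3}
  node 7: {0,1}

yes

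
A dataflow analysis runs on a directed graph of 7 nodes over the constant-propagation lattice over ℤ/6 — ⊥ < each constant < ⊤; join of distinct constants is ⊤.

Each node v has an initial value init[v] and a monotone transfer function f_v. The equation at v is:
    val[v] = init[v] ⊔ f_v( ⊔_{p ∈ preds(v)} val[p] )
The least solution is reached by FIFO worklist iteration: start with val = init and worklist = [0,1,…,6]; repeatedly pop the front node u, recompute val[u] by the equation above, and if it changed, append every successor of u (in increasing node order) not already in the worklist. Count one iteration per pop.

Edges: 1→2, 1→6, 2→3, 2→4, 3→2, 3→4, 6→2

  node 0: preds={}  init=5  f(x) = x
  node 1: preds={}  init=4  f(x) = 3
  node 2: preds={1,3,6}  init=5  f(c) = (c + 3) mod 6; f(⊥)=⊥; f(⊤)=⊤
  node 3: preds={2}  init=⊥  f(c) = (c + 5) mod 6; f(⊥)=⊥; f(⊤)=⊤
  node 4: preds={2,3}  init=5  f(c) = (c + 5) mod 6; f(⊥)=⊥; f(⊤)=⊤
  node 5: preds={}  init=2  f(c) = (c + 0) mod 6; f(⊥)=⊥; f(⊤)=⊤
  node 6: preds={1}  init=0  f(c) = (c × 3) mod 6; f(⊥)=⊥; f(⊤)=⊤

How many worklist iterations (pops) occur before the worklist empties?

Worklist (8 pops):
  #1 pop 0: in=⊥ → 5 (no change)
  #2 pop 1: in=⊥ → ⊤ (was 4); enqueue []
  #3 pop 2: in=⊤ → ⊤ (was 5); enqueue []
  #4 pop 3: in=⊤ → ⊤ (was ⊥); enqueue [2]
  #5 pop 4: in=⊤ → ⊤ (was 5); enqueue []
  #6 pop 5: in=⊥ → 2 (no change)
  #7 pop 6: in=⊤ → ⊤ (was 0); enqueue []
  #8 pop 2: in=⊤ → ⊤ (no change)

Fixpoint:
  val[0] = 5
  val[1] = ⊤
  val[2] = ⊤
  val[3] = ⊤
  val[4] = ⊤
  val[5] = 2
  val[6] = ⊤

8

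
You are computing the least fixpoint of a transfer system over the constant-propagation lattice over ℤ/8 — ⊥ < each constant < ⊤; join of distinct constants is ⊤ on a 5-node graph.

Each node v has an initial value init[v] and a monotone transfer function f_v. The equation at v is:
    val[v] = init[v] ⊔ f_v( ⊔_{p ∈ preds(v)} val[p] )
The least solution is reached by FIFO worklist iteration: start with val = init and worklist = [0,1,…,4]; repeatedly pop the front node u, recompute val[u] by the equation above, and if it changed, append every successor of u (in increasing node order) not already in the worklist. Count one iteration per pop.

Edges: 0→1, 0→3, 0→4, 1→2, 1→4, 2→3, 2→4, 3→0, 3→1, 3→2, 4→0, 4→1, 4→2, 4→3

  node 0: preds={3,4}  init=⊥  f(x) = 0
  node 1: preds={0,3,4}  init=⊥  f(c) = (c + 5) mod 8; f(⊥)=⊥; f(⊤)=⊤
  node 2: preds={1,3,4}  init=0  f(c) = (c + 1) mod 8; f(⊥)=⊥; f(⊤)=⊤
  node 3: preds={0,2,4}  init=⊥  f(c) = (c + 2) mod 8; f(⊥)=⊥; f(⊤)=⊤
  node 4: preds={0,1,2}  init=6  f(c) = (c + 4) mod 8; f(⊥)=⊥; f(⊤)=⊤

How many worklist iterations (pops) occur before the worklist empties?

9

Trace (9 dequeues):
  [1] u=0 | in 6 | out 0 | prev ⊥ | push {}
  [2] u=1 | in ⊤ | out ⊤ | prev ⊥ | push {}
  [3] u=2 | in ⊤ | out ⊤ | prev 0 | push {}
  [4] u=3 | in ⊤ | out ⊤ | prev ⊥ | push {0,1,2}
  [5] u=4 | in ⊤ | out ⊤ | prev 6 | push {3}
  [6] u=0 | in ⊤ | out 0 | ==
  [7] u=1 | in ⊤ | out ⊤ | ==
  [8] u=2 | in ⊤ | out ⊤ | ==
  [9] u=3 | in ⊤ | out ⊤ | ==

Converged values:
  [0] 0
  [1] ⊤
  [2] ⊤
  [3] ⊤
  [4] ⊤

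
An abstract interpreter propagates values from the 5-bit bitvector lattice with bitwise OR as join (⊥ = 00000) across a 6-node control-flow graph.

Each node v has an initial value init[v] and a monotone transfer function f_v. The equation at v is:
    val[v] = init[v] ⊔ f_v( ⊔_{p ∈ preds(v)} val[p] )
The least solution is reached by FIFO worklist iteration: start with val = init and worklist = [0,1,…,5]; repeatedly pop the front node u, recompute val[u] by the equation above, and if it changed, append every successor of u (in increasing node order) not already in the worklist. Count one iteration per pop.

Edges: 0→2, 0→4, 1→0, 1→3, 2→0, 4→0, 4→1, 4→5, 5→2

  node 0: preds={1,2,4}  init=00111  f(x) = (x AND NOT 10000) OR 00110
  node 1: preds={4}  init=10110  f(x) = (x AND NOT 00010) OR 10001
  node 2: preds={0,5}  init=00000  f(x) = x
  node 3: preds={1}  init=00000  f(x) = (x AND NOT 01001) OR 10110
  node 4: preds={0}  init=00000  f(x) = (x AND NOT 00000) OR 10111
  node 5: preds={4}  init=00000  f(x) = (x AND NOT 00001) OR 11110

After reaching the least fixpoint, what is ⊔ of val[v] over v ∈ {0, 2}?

Worklist (17 pops):
  #1 pop 0: in=10110 → 00111 (no change)
  #2 pop 1: in=00000 → 10111 (was 10110); enqueue [0]
  #3 pop 2: in=00111 → 00111 (was 00000); enqueue []
  #4 pop 3: in=10111 → 10110 (was 00000); enqueue []
  #5 pop 4: in=00111 → 10111 (was 00000); enqueue [1]
  #6 pop 5: in=10111 → 11110 (was 00000); enqueue [2]
  #7 pop 0: in=10111 → 00111 (no change)
  #8 pop 1: in=10111 → 10111 (no change)
  #9 pop 2: in=11111 → 11111 (was 00111); enqueue [0]
  #10 pop 0: in=11111 → 01111 (was 00111); enqueue [2,4]
  #11 pop 2: in=11111 → 11111 (no change)
  #12 pop 4: in=01111 → 11111 (was 10111); enqueue [0,1,5]
  #13 pop 0: in=11111 → 01111 (no change)
  #14 pop 1: in=11111 → 11111 (was 10111); enqueue [0,3]
  #15 pop 5: in=11111 → 11110 (no change)
  #16 pop 0: in=11111 → 01111 (no change)
  #17 pop 3: in=11111 → 10110 (no change)

Fixpoint:
  val[0] = 01111
  val[1] = 11111
  val[2] = 11111
  val[3] = 10110
  val[4] = 11111
  val[5] = 11110

11111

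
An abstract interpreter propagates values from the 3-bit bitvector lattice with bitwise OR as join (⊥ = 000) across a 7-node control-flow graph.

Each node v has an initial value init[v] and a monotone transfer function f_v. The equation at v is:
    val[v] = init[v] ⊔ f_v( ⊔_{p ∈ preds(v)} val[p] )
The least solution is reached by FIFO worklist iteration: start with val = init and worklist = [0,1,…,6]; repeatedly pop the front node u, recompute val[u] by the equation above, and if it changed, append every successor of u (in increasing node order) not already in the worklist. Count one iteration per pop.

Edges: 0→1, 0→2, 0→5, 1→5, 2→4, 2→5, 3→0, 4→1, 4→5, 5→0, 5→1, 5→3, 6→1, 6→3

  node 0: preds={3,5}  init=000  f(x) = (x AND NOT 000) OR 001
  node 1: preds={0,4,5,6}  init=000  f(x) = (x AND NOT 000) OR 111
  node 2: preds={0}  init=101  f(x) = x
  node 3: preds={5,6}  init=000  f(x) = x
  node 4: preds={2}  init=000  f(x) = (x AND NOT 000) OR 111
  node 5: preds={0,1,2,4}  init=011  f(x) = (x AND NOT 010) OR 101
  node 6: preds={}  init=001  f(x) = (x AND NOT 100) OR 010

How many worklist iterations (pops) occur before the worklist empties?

Trace (13 dequeues):
  [1] u=0 | in 011 | out 011 | prev 000 | push {}
  [2] u=1 | in 011 | out 111 | prev 000 | push {}
  [3] u=2 | in 011 | out 111 | prev 101 | push {}
  [4] u=3 | in 011 | out 011 | prev 000 | push {0}
  [5] u=4 | in 111 | out 111 | prev 000 | push {1}
  [6] u=5 | in 111 | out 111 | prev 011 | push {3}
  [7] u=6 | in 000 | out 011 | prev 001 | push {}
  [8] u=0 | in 111 | out 111 | prev 011 | push {2,5}
  [9] u=1 | in 111 | out 111 | ==
  [10] u=3 | in 111 | out 111 | prev 011 | push {0}
  [11] u=2 | in 111 | out 111 | ==
  [12] u=5 | in 111 | out 111 | ==
  [13] u=0 | in 111 | out 111 | ==

Converged values:
  [0] 111
  [1] 111
  [2] 111
  [3] 111
  [4] 111
  [5] 111
  [6] 011

13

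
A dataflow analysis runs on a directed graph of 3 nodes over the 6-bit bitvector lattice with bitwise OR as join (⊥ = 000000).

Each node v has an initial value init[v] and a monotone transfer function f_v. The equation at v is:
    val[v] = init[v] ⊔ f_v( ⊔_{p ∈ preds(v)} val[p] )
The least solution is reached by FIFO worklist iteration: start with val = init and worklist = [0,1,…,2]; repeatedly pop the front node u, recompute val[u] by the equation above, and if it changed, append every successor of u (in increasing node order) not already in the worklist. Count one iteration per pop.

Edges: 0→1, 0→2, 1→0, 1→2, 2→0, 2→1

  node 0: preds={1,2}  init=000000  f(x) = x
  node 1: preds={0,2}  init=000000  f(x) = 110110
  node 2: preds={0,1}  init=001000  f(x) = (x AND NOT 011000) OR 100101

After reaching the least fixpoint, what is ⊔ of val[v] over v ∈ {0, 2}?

111111

Iteration log — 6 steps:
  step 1. node 0  ⊔preds=001000  new=001000  old=000000  +wl: 
  step 2. node 1  ⊔preds=001000  new=110110  old=000000  +wl: 0
  step 3. node 2  ⊔preds=111110  new=101111  old=001000  +wl: 1
  step 4. node 0  ⊔preds=111111  new=111111  old=001000  +wl: 2
  step 5. node 1  ⊔preds=111111  new=110110  stable
  step 6. node 2  ⊔preds=111111  new=101111  stable

Least fixpoint reached:
  node 0: 111111
  node 1: 110110
  node 2: 101111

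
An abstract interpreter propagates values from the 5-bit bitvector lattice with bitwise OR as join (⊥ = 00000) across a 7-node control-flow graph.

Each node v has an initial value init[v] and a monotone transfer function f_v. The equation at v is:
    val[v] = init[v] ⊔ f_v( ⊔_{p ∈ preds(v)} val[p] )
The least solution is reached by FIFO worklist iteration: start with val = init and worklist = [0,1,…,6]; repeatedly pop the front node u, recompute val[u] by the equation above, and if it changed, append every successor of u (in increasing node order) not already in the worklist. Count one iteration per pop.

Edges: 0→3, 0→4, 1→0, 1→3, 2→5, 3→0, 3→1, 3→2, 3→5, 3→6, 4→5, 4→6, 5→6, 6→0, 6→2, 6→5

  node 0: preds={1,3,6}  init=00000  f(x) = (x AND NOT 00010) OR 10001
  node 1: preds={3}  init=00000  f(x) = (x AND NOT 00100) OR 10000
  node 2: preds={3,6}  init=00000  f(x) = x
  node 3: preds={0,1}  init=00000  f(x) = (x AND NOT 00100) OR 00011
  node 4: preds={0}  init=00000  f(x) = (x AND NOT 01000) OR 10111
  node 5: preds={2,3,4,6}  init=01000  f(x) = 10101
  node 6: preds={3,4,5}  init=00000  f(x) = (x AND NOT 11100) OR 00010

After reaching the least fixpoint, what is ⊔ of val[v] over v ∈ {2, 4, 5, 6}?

11111

Iteration log — 13 steps:
  step 1. node 0  ⊔preds=00000  new=10001  old=00000  +wl: 
  step 2. node 1  ⊔preds=00000  new=10000  old=00000  +wl: 0
  step 3. node 2  ⊔preds=00000  new=00000  stable
  step 4. node 3  ⊔preds=10001  new=10011  old=00000  +wl: 1,2
  step 5. node 4  ⊔preds=10001  new=10111  old=00000  +wl: 
  step 6. node 5  ⊔preds=10111  new=11101  old=01000  +wl: 
  step 7. node 6  ⊔preds=11111  new=00011  old=00000  +wl: 5
  step 8. node 0  ⊔preds=10011  new=10001  stable
  step 9. node 1  ⊔preds=10011  new=10011  old=10000  +wl: 0,3
  step 10. node 2  ⊔preds=10011  new=10011  old=00000  +wl: 
  step 11. node 5  ⊔preds=10111  new=11101  stable
  step 12. node 0  ⊔preds=10011  new=10001  stable
  step 13. node 3  ⊔preds=10011  new=10011  stable

Least fixpoint reached:
  node 0: 10001
  node 1: 10011
  node 2: 10011
  node 3: 10011
  node 4: 10111
  node 5: 11101
  node 6: 00011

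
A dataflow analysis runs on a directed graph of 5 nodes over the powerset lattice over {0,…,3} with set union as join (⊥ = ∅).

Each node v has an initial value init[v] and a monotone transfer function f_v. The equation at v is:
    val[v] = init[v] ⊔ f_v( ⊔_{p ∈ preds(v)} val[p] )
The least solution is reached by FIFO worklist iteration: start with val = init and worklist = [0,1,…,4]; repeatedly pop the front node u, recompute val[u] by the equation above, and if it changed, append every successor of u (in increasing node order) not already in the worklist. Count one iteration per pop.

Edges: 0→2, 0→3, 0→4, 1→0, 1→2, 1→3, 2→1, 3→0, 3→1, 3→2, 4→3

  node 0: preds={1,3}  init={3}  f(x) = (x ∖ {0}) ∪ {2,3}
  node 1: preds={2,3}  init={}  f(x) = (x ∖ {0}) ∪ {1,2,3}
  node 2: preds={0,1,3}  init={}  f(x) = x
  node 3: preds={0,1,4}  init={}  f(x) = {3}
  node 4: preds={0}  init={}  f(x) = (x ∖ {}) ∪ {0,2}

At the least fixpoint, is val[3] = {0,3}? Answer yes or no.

no

Trace (11 dequeues):
  [1] u=0 | in {} | out {2,3} | prev {3} | push {}
  [2] u=1 | in {} | out {1,2,3} | prev {} | push {0}
  [3] u=2 | in {1,2,3} | out {1,2,3} | prev {} | push {1}
  [4] u=3 | in {1,2,3} | out {3} | prev {} | push {2}
  [5] u=4 | in {2,3} | out {0,2,3} | prev {} | push {3}
  [6] u=0 | in {1,2,3} | out {1,2,3} | prev {2,3} | push {4}
  [7] u=1 | in {1,2,3} | out {1,2,3} | ==
  [8] u=2 | in {1,2,3} | out {1,2,3} | ==
  [9] u=3 | in {0,1,2,3} | out {3} | ==
  [10] u=4 | in {1,2,3} | out {0,1,2,3} | prev {0,2,3} | push {3}
  [11] u=3 | in {0,1,2,3} | out {3} | ==

Converged values:
  [0] {1,2,3}
  [1] {1,2,3}
  [2] {1,2,3}
  [3] {3}
  [4] {0,1,2,3}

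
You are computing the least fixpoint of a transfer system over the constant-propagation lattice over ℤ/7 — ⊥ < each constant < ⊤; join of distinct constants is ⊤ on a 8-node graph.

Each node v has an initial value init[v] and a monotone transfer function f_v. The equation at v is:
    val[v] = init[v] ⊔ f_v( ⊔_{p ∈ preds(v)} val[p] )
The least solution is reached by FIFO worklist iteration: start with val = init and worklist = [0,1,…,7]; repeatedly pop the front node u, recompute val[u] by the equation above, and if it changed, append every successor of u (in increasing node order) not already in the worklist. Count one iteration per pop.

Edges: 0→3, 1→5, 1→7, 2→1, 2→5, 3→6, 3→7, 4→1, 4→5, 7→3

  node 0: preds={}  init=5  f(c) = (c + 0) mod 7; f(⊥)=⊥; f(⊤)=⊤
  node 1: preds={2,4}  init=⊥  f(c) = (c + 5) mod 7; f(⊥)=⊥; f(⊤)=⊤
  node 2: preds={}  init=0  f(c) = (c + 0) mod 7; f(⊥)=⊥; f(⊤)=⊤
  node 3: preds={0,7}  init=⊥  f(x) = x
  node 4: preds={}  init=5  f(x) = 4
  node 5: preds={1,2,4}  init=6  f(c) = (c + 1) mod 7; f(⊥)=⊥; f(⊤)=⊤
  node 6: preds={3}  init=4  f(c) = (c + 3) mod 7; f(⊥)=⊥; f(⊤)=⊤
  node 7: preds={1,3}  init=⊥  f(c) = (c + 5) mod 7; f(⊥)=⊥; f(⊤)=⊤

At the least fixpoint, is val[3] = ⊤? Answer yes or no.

yes

Trace (12 dequeues):
  [1] u=0 | in ⊥ | out 5 | ==
  [2] u=1 | in ⊤ | out ⊤ | prev ⊥ | push {}
  [3] u=2 | in ⊥ | out 0 | ==
  [4] u=3 | in 5 | out 5 | prev ⊥ | push {}
  [5] u=4 | in ⊥ | out ⊤ | prev 5 | push {1}
  [6] u=5 | in ⊤ | out ⊤ | prev 6 | push {}
  [7] u=6 | in 5 | out ⊤ | prev 4 | push {}
  [8] u=7 | in ⊤ | out ⊤ | prev ⊥ | push {3}
  [9] u=1 | in ⊤ | out ⊤ | ==
  [10] u=3 | in ⊤ | out ⊤ | prev 5 | push {6,7}
  [11] u=6 | in ⊤ | out ⊤ | ==
  [12] u=7 | in ⊤ | out ⊤ | ==

Converged values:
  [0] 5
  [1] ⊤
  [2] 0
  [3] ⊤
  [4] ⊤
  [5] ⊤
  [6] ⊤
  [7] ⊤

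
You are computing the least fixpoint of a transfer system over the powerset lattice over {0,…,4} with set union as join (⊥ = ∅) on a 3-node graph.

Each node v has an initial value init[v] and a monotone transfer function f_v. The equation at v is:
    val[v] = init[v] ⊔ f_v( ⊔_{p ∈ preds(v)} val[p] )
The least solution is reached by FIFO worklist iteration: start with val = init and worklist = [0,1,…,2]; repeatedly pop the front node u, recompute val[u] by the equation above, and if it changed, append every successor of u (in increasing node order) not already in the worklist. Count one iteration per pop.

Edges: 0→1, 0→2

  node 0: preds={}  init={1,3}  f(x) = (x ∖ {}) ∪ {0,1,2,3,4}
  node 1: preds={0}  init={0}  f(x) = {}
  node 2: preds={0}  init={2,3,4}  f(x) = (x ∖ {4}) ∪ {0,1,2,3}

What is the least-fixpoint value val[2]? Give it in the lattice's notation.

{0,1,2,3,4}

Iteration log — 3 steps:
  step 1. node 0  ⊔preds={}  new={0,1,2,3,4}  old={1,3}  +wl: 
  step 2. node 1  ⊔preds={0,1,2,3,4}  new={0}  stable
  step 3. node 2  ⊔preds={0,1,2,3,4}  new={0,1,2,3,4}  old={2,3,4}  +wl: 

Least fixpoint reached:
  node 0: {0,1,2,3,4}
  node 1: {0}
  node 2: {0,1,2,3,4}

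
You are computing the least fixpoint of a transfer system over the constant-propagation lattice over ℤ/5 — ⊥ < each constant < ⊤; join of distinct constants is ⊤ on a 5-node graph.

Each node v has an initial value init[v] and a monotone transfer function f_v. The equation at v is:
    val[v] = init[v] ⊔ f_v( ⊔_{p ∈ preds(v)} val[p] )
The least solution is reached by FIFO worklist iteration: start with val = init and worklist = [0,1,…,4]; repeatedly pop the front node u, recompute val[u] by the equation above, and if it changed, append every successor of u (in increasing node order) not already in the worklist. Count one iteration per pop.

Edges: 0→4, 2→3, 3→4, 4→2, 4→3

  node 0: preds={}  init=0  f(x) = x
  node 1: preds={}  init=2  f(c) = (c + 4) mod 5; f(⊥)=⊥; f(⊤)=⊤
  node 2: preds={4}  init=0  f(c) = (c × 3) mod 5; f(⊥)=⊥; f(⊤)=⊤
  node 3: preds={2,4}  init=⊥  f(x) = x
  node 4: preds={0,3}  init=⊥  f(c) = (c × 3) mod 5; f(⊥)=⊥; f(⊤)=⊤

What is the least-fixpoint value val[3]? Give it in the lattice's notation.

0

Iteration log — 7 steps:
  step 1. node 0  ⊔preds=⊥  new=0  stable
  step 2. node 1  ⊔preds=⊥  new=2  stable
  step 3. node 2  ⊔preds=⊥  new=0  stable
  step 4. node 3  ⊔preds=0  new=0  old=⊥  +wl: 
  step 5. node 4  ⊔preds=0  new=0  old=⊥  +wl: 2,3
  step 6. node 2  ⊔preds=0  new=0  stable
  step 7. node 3  ⊔preds=0  new=0  stable

Least fixpoint reached:
  node 0: 0
  node 1: 2
  node 2: 0
  node 3: 0
  node 4: 0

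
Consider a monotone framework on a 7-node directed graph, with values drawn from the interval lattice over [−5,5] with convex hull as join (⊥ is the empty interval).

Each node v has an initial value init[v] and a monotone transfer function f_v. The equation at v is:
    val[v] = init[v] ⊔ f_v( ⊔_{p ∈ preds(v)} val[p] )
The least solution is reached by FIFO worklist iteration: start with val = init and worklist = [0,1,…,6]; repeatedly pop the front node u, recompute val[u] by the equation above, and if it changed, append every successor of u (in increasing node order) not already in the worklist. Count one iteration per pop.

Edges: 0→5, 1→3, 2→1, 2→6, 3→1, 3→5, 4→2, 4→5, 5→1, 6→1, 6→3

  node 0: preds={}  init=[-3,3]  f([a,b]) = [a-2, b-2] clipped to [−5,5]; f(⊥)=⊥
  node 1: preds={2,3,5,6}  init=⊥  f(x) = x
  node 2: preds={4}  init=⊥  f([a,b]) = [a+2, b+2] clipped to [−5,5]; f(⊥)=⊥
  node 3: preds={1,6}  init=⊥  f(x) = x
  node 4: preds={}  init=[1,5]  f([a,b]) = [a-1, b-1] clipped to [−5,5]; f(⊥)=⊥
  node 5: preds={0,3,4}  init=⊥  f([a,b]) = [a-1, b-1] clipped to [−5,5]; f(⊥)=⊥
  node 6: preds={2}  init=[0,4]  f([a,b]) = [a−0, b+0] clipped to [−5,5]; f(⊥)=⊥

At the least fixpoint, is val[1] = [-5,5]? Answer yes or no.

yes

Iteration log — 15 steps:
  step 1. node 0  ⊔preds=⊥  new=[-3,3]  stable
  step 2. node 1  ⊔preds=[0,4]  new=[0,4]  old=⊥  +wl: 
  step 3. node 2  ⊔preds=[1,5]  new=[3,5]  old=⊥  +wl: 1
  step 4. node 3  ⊔preds=[0,4]  new=[0,4]  old=⊥  +wl: 
  step 5. node 4  ⊔preds=⊥  new=[1,5]  stable
  step 6. node 5  ⊔preds=[-3,5]  new=[-4,4]  old=⊥  +wl: 
  step 7. node 6  ⊔preds=[3,5]  new=[0,5]  old=[0,4]  +wl: 3
  step 8. node 1  ⊔preds=[-4,5]  new=[-4,5]  old=[0,4]  +wl: 
  step 9. node 3  ⊔preds=[-4,5]  new=[-4,5]  old=[0,4]  +wl: 1,5
  step 10. node 1  ⊔preds=[-4,5]  new=[-4,5]  stable
  step 11. node 5  ⊔preds=[-4,5]  new=[-5,4]  old=[-4,4]  +wl: 1
  step 12. node 1  ⊔preds=[-5,5]  new=[-5,5]  old=[-4,5]  +wl: 3
  step 13. node 3  ⊔preds=[-5,5]  new=[-5,5]  old=[-4,5]  +wl: 1,5
  step 14. node 1  ⊔preds=[-5,5]  new=[-5,5]  stable
  step 15. node 5  ⊔preds=[-5,5]  new=[-5,4]  stable

Least fixpoint reached:
  node 0: [-3,3]
  node 1: [-5,5]
  node 2: [3,5]
  node 3: [-5,5]
  node 4: [1,5]
  node 5: [-5,4]
  node 6: [0,5]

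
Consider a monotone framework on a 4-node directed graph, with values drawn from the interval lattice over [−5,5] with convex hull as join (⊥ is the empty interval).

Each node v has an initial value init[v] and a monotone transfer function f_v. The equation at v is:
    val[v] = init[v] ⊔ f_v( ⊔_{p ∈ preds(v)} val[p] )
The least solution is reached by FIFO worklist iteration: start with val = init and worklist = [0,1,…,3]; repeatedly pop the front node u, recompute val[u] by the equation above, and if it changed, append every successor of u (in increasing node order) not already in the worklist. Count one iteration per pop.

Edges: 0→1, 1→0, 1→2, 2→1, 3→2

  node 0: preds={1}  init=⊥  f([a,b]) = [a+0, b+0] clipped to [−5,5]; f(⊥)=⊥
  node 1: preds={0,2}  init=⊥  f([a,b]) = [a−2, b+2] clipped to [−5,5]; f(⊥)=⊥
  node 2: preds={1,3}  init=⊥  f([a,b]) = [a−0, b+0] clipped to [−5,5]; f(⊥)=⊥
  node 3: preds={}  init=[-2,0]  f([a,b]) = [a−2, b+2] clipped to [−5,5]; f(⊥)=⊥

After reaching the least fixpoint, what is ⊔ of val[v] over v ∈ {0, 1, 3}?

Iteration log — 14 steps:
  step 1. node 0  ⊔preds=⊥  new=⊥  stable
  step 2. node 1  ⊔preds=⊥  new=⊥  stable
  step 3. node 2  ⊔preds=[-2,0]  new=[-2,0]  old=⊥  +wl: 1
  step 4. node 3  ⊔preds=⊥  new=[-2,0]  stable
  step 5. node 1  ⊔preds=[-2,0]  new=[-4,2]  old=⊥  +wl: 0,2
  step 6. node 0  ⊔preds=[-4,2]  new=[-4,2]  old=⊥  +wl: 1
  step 7. node 2  ⊔preds=[-4,2]  new=[-4,2]  old=[-2,0]  +wl: 
  step 8. node 1  ⊔preds=[-4,2]  new=[-5,4]  old=[-4,2]  +wl: 0,2
  step 9. node 0  ⊔preds=[-5,4]  new=[-5,4]  old=[-4,2]  +wl: 1
  step 10. node 2  ⊔preds=[-5,4]  new=[-5,4]  old=[-4,2]  +wl: 
  step 11. node 1  ⊔preds=[-5,4]  new=[-5,5]  old=[-5,4]  +wl: 0,2
  step 12. node 0  ⊔preds=[-5,5]  new=[-5,5]  old=[-5,4]  +wl: 1
  step 13. node 2  ⊔preds=[-5,5]  new=[-5,5]  old=[-5,4]  +wl: 
  step 14. node 1  ⊔preds=[-5,5]  new=[-5,5]  stable

Least fixpoint reached:
  node 0: [-5,5]
  node 1: [-5,5]
  node 2: [-5,5]
  node 3: [-2,0]

[-5,5]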